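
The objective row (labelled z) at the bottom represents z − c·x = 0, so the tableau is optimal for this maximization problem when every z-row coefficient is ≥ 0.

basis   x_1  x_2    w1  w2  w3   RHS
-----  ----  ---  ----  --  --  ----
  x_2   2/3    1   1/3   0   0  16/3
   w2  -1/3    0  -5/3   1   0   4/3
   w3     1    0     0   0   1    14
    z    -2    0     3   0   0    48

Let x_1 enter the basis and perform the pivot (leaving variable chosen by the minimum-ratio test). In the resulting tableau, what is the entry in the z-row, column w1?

4

Ratio test on column x_1 — row 1: (16/3)/(2/3) = 8; row 2: entry -1/3 ≤ 0; row 3: 14/1 = 14. Minimum is 8 at row 1 (x_2 leaves); pivot element 2/3.
Divide row 1 by 2/3; eliminate column x_1 from the other rows.
z-row update in column w1: 3 − (-2)·(1/2) = 4.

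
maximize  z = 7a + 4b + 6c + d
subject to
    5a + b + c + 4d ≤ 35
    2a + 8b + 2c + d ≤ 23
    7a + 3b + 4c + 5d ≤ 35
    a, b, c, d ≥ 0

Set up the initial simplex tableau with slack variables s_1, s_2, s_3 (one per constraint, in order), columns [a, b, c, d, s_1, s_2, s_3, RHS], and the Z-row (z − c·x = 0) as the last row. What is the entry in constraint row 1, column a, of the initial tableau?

Constraint 1 has coefficient 5 on a.

5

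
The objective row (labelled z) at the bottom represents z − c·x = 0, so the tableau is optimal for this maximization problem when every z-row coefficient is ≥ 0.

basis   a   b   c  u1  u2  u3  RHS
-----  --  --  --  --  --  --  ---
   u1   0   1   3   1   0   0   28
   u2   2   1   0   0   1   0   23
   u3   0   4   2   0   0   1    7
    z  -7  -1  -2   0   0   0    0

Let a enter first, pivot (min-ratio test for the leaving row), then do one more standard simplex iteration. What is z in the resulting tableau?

175/2

Ratio test on column a — row 1: entry 0 ≤ 0; row 2: 23/2 = 23/2; row 3: entry 0 ≤ 0. Minimum is 23/2 at row 2 (u2 leaves); pivot element 2.
Pivot on row 2; the z-row RHS becomes 0 − (-7)·(23/2) = 161/2.
Next entering variable (most negative z-row entry -2): c.
Ratio test on column c — row 1: 28/3 = 28/3; row 2: entry 0 ≤ 0; row 3: 7/2 = 7/2. Minimum is 7/2 at row 3 (u3 leaves); pivot element 2.
After the second pivot the z-row RHS is 161/2 − (-2)·(7/2) = 175/2.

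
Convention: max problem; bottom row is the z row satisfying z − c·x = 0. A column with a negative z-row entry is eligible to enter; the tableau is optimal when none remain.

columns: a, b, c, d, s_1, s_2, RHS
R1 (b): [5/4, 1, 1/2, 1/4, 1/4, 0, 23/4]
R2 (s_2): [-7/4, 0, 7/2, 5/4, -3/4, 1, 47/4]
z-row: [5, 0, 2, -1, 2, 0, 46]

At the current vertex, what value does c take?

c is not in the basis, so in the current basic feasible solution c = 0.

0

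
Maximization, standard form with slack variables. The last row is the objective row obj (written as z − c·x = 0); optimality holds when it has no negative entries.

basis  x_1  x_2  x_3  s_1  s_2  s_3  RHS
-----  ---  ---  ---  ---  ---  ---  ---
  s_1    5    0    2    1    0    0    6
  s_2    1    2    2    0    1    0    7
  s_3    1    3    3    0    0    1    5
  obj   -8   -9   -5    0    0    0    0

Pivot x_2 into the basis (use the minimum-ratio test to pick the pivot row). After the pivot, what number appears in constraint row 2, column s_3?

Ratio test on column x_2 — row 1: entry 0 ≤ 0; row 2: 7/2 = 7/2; row 3: 5/3 = 5/3. Minimum is 5/3 at row 3 (s_3 leaves); pivot element 3.
Divide row 3 by 3; eliminate column x_2 from the other rows.
Row 2 update in column s_3: 0 − 2·(1/3) = -2/3.

-2/3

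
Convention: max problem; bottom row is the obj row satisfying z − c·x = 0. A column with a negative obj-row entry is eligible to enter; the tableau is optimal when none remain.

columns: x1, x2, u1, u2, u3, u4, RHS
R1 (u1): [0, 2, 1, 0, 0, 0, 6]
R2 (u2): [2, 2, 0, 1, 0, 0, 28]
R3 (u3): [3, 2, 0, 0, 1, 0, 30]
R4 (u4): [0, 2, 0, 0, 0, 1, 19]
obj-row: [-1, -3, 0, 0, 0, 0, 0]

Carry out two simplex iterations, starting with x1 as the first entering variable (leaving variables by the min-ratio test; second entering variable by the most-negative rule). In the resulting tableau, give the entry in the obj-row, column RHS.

Ratio test on column x1 — row 1: entry 0 ≤ 0; row 2: 28/2 = 14; row 3: 30/3 = 10; row 4: entry 0 ≤ 0. Minimum is 10 at row 3 (u3 leaves); pivot element 3.
Divide row 3 by 3; eliminate column x1 from the other rows.
Second iteration: most negative obj-row entry is -7/3 in column x2, so x2 enters.
Ratio test on column x2 — row 1: 6/2 = 3; row 2: 8/(2/3) = 12; row 3: 10/(2/3) = 15; row 4: 19/2 = 19/2. Minimum is 3 at row 1 (u1 leaves); pivot element 2.
Divide row 1 by 2; eliminate column x2 from the other rows.
After both pivots, the entry at the obj-row, column RHS is 17.

17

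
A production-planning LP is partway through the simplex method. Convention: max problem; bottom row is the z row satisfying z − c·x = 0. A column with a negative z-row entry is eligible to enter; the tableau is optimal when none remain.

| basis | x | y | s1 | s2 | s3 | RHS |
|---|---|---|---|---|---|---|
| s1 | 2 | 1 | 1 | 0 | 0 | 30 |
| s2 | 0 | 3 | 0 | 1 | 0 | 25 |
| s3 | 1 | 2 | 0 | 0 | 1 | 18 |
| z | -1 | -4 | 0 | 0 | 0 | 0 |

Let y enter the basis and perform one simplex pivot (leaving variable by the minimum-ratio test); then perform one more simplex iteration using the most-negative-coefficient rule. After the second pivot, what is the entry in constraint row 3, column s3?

1

Ratio test on column y — row 1: 30/1 = 30; row 2: 25/3 = 25/3; row 3: 18/2 = 9. Minimum is 25/3 at row 2 (s2 leaves); pivot element 3.
Divide row 2 by 3; eliminate column y from the other rows.
Second iteration: most negative z-row entry is -1 in column x, so x enters.
Ratio test on column x — row 1: (65/3)/2 = 65/6; row 2: entry 0 ≤ 0; row 3: (4/3)/1 = 4/3. Minimum is 4/3 at row 3 (s3 leaves); pivot element 1.
Divide row 3 by 1; eliminate column x from the other rows.
After both pivots, the entry at constraint row 3, column s3 is 1.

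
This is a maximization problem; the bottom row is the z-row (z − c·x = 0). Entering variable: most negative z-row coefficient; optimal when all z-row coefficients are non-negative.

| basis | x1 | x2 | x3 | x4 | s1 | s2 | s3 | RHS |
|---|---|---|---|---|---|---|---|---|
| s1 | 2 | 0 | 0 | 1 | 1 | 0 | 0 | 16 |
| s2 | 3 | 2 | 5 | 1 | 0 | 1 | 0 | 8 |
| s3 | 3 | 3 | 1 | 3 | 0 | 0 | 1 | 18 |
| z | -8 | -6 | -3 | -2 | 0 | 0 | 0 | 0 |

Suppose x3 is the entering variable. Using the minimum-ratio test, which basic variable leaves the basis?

Column x3 entries and ratios — s1: 0 ≤ 0, skip; s2: 8/5 = 8/5; s3: 18/1 = 18.
Smallest ratio is 8/5 in the row of s2, so s2 leaves.

s2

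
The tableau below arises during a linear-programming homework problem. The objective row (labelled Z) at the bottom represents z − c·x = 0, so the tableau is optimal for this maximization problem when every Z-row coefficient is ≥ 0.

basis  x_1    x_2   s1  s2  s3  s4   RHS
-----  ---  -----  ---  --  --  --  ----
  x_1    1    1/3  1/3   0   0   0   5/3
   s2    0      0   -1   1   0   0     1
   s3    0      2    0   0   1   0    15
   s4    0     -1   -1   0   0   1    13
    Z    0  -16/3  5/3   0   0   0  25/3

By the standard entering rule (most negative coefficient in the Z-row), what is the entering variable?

Negative Z-row entries: x_2: -16/3.
The most negative is -16/3 in column x_2, so x_2 enters.

x_2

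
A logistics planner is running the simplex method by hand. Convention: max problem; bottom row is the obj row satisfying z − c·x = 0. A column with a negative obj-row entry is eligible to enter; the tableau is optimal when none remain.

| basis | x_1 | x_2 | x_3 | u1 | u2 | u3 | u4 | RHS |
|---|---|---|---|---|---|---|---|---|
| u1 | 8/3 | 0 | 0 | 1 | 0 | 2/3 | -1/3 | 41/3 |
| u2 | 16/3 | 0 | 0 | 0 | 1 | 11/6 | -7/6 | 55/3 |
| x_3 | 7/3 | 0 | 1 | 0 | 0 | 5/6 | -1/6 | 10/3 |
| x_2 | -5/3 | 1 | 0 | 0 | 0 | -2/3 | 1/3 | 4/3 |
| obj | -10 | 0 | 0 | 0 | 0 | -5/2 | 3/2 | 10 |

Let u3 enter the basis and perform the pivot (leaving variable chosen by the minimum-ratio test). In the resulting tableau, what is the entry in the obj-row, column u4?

Ratio test on column u3 — row 1: (41/3)/(2/3) = 41/2; row 2: (55/3)/(11/6) = 10; row 3: (10/3)/(5/6) = 4; row 4: entry -2/3 ≤ 0. Minimum is 4 at row 3 (x_3 leaves); pivot element 5/6.
Divide row 3 by 5/6; eliminate column u3 from the other rows.
obj-row update in column u4: 3/2 − (-5/2)·(-1/5) = 1.

1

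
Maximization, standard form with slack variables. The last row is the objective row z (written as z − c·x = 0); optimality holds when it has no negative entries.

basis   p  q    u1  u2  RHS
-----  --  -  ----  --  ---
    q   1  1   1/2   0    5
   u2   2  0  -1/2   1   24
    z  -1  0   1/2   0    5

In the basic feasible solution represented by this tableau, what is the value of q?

5

q is basic (row 1); its value is the RHS of that row, 5.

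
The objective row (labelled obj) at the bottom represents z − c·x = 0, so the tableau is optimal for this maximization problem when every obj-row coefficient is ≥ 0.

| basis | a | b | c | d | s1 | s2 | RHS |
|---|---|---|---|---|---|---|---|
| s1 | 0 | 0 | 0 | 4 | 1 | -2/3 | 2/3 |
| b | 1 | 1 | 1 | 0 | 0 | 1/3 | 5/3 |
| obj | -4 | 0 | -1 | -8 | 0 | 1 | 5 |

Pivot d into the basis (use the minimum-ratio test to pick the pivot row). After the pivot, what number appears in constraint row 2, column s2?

Ratio test on column d — row 1: (2/3)/4 = 1/6; row 2: entry 0 ≤ 0. Minimum is 1/6 at row 1 (s1 leaves); pivot element 4.
Divide row 1 by 4; eliminate column d from the other rows.
Row 2 update in column s2: 1/3 − 0·(-1/6) = 1/3.

1/3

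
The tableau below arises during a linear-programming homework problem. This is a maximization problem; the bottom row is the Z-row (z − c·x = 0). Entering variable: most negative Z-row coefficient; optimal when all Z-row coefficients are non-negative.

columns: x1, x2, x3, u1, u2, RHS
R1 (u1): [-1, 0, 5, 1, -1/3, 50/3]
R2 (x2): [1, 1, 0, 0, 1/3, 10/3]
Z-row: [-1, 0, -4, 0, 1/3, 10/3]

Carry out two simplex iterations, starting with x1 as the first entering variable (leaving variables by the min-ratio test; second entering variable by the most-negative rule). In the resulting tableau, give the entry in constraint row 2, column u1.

Ratio test on column x1 — row 1: entry -1 ≤ 0; row 2: (10/3)/1 = 10/3. Minimum is 10/3 at row 2 (x2 leaves); pivot element 1.
Divide row 2 by 1; eliminate column x1 from the other rows.
Second iteration: most negative Z-row entry is -4 in column x3, so x3 enters.
Ratio test on column x3 — row 1: 20/5 = 4; row 2: entry 0 ≤ 0. Minimum is 4 at row 1 (u1 leaves); pivot element 5.
Divide row 1 by 5; eliminate column x3 from the other rows.
After both pivots, the entry at constraint row 2, column u1 is 0.

0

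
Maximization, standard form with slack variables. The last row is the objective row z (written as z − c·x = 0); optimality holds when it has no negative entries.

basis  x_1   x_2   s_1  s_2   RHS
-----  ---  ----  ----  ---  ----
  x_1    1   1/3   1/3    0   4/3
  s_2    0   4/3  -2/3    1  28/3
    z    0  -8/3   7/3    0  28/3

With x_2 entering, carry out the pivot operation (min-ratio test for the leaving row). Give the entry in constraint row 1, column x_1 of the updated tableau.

Ratio test on column x_2 — row 1: (4/3)/(1/3) = 4; row 2: (28/3)/(4/3) = 7. Minimum is 4 at row 1 (x_1 leaves); pivot element 1/3.
Divide row 1 by 1/3; eliminate column x_2 from the other rows.
In the new row 1, the x_1 entry is the old entry divided by the pivot: 1/(1/3) = 3.

3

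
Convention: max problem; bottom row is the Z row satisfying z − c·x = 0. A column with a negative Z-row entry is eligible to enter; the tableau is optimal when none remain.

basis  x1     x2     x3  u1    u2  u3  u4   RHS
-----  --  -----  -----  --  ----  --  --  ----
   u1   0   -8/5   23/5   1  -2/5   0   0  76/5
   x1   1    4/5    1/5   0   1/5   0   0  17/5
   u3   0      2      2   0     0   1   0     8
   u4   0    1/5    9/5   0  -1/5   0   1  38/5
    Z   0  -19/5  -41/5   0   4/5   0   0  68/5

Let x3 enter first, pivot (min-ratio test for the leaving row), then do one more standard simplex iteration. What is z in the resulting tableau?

1368/31

Ratio test on column x3 — row 1: (76/5)/(23/5) = 76/23; row 2: (17/5)/(1/5) = 17; row 3: 8/2 = 4; row 4: (38/5)/(9/5) = 38/9. Minimum is 76/23 at row 1 (u1 leaves); pivot element 23/5.
Pivot on row 1; the Z-row RHS becomes 68/5 − (-41/5)·(76/23) = 936/23.
Next entering variable (most negative Z-row entry -153/23): x2.
Ratio test on column x2 — row 1: entry -8/23 ≤ 0; row 2: (63/23)/(20/23) = 63/20; row 3: (32/23)/(62/23) = 16/31; row 4: (38/23)/(19/23) = 2. Minimum is 16/31 at row 3 (u3 leaves); pivot element 62/23.
After the second pivot the Z-row RHS is 936/23 − (-153/23)·(16/31) = 1368/31.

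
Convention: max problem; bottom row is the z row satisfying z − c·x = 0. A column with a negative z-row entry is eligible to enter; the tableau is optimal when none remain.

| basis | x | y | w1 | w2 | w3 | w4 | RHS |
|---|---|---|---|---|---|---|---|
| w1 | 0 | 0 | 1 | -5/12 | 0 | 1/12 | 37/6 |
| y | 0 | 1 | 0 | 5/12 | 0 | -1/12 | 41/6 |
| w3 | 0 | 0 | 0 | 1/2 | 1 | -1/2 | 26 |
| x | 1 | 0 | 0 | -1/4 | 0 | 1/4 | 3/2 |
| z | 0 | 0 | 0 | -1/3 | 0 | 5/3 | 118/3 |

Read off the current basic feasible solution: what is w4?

0

w4 is not in the basis, so in the current basic feasible solution w4 = 0.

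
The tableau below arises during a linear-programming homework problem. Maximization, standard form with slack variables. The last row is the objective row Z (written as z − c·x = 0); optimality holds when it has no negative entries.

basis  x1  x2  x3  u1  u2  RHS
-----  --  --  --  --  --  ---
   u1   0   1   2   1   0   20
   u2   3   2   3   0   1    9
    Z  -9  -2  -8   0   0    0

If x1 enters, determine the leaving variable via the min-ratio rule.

Column x1 entries and ratios — u1: 0 ≤ 0, skip; u2: 9/3 = 3.
Smallest ratio is 3 in the row of u2, so u2 leaves.

u2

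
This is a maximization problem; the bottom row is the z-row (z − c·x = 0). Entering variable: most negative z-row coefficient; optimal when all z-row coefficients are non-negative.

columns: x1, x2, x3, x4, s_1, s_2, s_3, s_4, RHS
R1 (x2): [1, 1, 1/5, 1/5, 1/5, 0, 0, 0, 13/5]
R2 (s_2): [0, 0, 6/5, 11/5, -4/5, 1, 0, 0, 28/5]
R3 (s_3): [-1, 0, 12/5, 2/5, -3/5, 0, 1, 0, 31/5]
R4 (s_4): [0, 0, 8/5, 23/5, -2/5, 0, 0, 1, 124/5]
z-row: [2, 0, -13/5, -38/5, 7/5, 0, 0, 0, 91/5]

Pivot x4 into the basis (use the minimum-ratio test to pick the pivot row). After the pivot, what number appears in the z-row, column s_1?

Ratio test on column x4 — row 1: (13/5)/(1/5) = 13; row 2: (28/5)/(11/5) = 28/11; row 3: (31/5)/(2/5) = 31/2; row 4: (124/5)/(23/5) = 124/23. Minimum is 28/11 at row 2 (s_2 leaves); pivot element 11/5.
Divide row 2 by 11/5; eliminate column x4 from the other rows.
z-row update in column s_1: 7/5 − (-38/5)·(-4/11) = -15/11.

-15/11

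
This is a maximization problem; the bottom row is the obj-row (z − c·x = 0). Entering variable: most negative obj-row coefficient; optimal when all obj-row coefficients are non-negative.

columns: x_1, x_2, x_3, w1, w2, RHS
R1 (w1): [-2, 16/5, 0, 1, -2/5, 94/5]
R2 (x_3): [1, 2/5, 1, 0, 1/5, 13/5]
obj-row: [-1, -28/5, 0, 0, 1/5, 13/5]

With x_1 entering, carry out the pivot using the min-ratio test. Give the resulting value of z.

26/5

Ratio test on column x_1 — row 1: entry -2 ≤ 0; row 2: (13/5)/1 = 13/5. Minimum is 13/5 at row 2 (x_3 leaves); pivot element 1.
Pivot on row 2; the obj-row RHS becomes 13/5 − (-1)·(13/5) = 26/5.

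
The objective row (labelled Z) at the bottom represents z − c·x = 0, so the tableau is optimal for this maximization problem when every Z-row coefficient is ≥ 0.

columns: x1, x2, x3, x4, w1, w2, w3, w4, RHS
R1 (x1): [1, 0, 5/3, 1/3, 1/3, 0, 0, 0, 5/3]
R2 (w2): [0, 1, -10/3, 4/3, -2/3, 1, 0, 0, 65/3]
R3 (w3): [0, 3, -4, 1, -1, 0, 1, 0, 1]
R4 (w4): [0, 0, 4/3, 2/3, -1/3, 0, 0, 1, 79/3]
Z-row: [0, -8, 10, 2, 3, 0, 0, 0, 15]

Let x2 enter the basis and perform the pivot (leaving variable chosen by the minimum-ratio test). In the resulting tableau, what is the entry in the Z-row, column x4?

Ratio test on column x2 — row 1: entry 0 ≤ 0; row 2: (65/3)/1 = 65/3; row 3: 1/3 = 1/3; row 4: entry 0 ≤ 0. Minimum is 1/3 at row 3 (w3 leaves); pivot element 3.
Divide row 3 by 3; eliminate column x2 from the other rows.
Z-row update in column x4: 2 − (-8)·(1/3) = 14/3.

14/3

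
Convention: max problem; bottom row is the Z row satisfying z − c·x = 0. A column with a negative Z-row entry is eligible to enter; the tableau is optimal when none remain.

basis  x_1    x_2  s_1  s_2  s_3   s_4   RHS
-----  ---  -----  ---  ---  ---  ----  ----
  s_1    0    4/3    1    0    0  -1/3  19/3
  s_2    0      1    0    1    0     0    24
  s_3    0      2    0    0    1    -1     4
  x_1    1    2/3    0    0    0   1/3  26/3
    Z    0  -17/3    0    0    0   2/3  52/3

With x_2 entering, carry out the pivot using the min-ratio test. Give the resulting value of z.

Ratio test on column x_2 — row 1: (19/3)/(4/3) = 19/4; row 2: 24/1 = 24; row 3: 4/2 = 2; row 4: (26/3)/(2/3) = 13. Minimum is 2 at row 3 (s_3 leaves); pivot element 2.
Pivot on row 3; the Z-row RHS becomes 52/3 − (-17/3)·2 = 86/3.

86/3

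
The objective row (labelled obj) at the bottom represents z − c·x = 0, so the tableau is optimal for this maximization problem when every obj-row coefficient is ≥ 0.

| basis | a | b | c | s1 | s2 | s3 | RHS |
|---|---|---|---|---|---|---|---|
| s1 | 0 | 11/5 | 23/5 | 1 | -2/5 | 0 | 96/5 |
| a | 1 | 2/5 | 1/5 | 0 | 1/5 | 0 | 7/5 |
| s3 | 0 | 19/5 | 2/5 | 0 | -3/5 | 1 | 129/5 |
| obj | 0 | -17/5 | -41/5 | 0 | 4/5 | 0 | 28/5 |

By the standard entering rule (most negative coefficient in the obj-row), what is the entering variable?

c

Negative obj-row entries: b: -17/5, c: -41/5.
The most negative is -41/5 in column c, so c enters.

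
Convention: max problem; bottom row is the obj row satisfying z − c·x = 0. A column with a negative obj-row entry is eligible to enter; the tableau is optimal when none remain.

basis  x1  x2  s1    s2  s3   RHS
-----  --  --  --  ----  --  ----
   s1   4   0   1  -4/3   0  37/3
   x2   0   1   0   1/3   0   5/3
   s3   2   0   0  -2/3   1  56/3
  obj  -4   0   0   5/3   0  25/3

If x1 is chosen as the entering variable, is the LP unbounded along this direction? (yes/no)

no

Column x1 has positive entries in row(s) 1, 3, so the ratio test bounds it — not unbounded.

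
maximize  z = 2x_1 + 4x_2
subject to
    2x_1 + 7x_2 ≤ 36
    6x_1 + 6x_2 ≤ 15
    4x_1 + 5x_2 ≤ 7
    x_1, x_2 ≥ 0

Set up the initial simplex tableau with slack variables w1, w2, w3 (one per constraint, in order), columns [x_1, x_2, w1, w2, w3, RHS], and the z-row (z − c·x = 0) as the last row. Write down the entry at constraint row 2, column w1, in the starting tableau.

Slack w1 belongs to constraint 1; its column is the unit vector e_1, so the entry in row 2 is 0.

0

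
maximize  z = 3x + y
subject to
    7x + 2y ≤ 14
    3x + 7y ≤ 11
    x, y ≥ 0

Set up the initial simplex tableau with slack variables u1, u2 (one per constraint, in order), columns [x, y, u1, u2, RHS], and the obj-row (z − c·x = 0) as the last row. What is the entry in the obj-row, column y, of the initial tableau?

-1

The obj-row carries the negated objective coefficients: the y entry is -1.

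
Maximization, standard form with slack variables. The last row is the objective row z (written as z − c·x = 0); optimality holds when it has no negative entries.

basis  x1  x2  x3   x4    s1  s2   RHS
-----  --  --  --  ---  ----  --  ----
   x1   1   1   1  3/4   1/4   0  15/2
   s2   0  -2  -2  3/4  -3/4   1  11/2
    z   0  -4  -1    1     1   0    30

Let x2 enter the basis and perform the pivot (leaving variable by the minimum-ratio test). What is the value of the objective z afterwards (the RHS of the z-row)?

60

Ratio test on column x2 — row 1: (15/2)/1 = 15/2; row 2: entry -2 ≤ 0. Minimum is 15/2 at row 1 (x1 leaves); pivot element 1.
Pivot on row 1; the z-row RHS becomes 30 − (-4)·(15/2) = 60.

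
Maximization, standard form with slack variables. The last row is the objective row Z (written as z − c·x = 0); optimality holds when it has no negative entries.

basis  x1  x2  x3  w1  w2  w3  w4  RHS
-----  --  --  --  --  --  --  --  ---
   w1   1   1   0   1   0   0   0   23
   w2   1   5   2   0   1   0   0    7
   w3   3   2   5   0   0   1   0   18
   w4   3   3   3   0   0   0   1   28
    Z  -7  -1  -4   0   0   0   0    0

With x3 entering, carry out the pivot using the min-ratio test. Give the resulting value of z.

14

Ratio test on column x3 — row 1: entry 0 ≤ 0; row 2: 7/2 = 7/2; row 3: 18/5 = 18/5; row 4: 28/3 = 28/3. Minimum is 7/2 at row 2 (w2 leaves); pivot element 2.
Pivot on row 2; the Z-row RHS becomes 0 − (-4)·(7/2) = 14.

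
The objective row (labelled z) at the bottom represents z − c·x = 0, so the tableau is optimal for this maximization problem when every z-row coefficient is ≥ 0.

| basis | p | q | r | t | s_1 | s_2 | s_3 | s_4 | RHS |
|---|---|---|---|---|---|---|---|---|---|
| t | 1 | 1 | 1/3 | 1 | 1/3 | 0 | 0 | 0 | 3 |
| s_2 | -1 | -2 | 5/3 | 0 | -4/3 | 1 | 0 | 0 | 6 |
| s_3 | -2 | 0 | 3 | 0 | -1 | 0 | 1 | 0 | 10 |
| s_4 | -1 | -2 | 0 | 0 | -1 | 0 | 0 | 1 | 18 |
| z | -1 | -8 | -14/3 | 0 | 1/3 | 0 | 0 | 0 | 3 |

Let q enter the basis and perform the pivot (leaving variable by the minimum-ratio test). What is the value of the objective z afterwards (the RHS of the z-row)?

Ratio test on column q — row 1: 3/1 = 3; row 2: entry -2 ≤ 0; row 3: entry 0 ≤ 0; row 4: entry -2 ≤ 0. Minimum is 3 at row 1 (t leaves); pivot element 1.
Pivot on row 1; the z-row RHS becomes 3 − (-8)·3 = 27.

27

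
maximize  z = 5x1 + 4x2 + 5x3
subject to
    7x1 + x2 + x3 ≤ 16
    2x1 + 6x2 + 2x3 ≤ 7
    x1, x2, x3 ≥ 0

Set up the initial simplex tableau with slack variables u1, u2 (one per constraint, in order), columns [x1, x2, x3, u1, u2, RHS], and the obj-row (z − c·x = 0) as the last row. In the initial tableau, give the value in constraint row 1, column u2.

0

Slack u2 belongs to constraint 2; its column is the unit vector e_2, so the entry in row 1 is 0.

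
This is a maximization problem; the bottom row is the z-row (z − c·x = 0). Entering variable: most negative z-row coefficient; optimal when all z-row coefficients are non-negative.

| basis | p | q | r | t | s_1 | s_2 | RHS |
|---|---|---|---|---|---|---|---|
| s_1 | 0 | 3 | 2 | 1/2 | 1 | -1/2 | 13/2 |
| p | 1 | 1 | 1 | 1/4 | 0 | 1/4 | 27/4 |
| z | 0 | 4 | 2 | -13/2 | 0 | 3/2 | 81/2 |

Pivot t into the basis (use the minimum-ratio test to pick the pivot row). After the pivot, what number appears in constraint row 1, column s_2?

Ratio test on column t — row 1: (13/2)/(1/2) = 13; row 2: (27/4)/(1/4) = 27. Minimum is 13 at row 1 (s_1 leaves); pivot element 1/2.
Divide row 1 by 1/2; eliminate column t from the other rows.
In the new row 1, the s_2 entry is the old entry divided by the pivot: (-1/2)/(1/2) = -1.

-1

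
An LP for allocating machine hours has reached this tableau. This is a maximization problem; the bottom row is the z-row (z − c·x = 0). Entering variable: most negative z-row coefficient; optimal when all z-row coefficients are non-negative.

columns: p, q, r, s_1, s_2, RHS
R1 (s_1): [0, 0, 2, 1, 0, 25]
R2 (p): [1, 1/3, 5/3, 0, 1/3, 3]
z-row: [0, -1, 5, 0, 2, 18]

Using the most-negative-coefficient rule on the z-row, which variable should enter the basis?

Negative z-row entries: q: -1.
The most negative is -1 in column q, so q enters.

q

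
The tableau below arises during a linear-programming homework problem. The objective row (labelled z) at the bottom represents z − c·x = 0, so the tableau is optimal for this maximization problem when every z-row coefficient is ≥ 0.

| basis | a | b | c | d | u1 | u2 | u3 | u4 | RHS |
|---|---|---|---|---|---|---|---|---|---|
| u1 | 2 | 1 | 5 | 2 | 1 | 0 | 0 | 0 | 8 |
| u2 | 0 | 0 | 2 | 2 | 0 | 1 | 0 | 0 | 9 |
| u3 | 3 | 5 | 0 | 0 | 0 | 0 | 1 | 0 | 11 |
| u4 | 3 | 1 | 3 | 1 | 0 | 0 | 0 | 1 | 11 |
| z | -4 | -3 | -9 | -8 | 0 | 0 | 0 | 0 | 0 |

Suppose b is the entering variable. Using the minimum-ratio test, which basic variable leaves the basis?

u3

Column b entries and ratios — u1: 8/1 = 8; u2: 0 ≤ 0, skip; u3: 11/5 = 11/5; u4: 11/1 = 11.
Smallest ratio is 11/5 in the row of u3, so u3 leaves.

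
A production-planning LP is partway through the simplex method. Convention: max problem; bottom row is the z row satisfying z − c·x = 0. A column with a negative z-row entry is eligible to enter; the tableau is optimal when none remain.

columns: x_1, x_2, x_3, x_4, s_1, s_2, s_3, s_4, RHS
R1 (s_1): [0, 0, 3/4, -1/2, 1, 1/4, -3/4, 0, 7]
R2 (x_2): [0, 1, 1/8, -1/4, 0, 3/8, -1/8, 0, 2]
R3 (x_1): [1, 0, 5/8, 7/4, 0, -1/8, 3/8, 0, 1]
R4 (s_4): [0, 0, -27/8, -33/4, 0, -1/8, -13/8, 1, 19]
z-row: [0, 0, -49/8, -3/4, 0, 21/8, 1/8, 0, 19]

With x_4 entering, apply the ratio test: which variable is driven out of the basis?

x_1

Column x_4 entries and ratios — s_1: -1/2 ≤ 0, skip; x_2: -1/4 ≤ 0, skip; x_1: 1/(7/4) = 4/7; s_4: -33/4 ≤ 0, skip.
Smallest ratio is 4/7 in the row of x_1, so x_1 leaves.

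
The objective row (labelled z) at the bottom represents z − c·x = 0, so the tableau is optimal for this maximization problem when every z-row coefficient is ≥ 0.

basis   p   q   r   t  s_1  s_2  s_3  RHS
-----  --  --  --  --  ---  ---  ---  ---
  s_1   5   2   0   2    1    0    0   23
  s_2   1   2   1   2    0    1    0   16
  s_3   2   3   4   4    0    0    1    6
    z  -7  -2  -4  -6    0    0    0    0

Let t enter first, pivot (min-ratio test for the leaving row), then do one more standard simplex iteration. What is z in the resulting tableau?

21

Ratio test on column t — row 1: 23/2 = 23/2; row 2: 16/2 = 8; row 3: 6/4 = 3/2. Minimum is 3/2 at row 3 (s_3 leaves); pivot element 4.
Pivot on row 3; the z-row RHS becomes 0 − (-6)·(3/2) = 9.
Next entering variable (most negative z-row entry -4): p.
Ratio test on column p — row 1: 20/4 = 5; row 2: entry 0 ≤ 0; row 3: (3/2)/(1/2) = 3. Minimum is 3 at row 3 (t leaves); pivot element 1/2.
After the second pivot the z-row RHS is 9 − (-4)·3 = 21.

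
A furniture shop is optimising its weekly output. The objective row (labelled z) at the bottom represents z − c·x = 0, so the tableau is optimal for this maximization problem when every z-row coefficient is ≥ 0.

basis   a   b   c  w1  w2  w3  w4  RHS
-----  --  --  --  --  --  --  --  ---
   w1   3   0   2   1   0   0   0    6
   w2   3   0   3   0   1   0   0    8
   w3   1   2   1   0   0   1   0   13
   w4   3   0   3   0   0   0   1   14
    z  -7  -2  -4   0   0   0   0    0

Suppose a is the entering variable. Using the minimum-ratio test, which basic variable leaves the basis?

w1

Column a entries and ratios — w1: 6/3 = 2; w2: 8/3 = 8/3; w3: 13/1 = 13; w4: 14/3 = 14/3.
Smallest ratio is 2 in the row of w1, so w1 leaves.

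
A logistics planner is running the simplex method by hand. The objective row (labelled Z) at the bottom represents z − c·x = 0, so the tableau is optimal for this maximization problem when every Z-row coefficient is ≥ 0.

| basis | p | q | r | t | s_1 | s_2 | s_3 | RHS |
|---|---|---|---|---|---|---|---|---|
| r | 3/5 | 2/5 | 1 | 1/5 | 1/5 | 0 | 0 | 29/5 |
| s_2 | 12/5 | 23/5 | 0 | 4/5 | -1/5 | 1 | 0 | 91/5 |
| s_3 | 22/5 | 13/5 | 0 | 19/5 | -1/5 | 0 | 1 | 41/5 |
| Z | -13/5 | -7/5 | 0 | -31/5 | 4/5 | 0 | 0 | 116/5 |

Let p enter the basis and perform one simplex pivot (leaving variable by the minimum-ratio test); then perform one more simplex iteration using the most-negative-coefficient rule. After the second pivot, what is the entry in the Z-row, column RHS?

695/19

Ratio test on column p — row 1: (29/5)/(3/5) = 29/3; row 2: (91/5)/(12/5) = 91/12; row 3: (41/5)/(22/5) = 41/22. Minimum is 41/22 at row 3 (s_3 leaves); pivot element 22/5.
Divide row 3 by 22/5; eliminate column p from the other rows.
Second iteration: most negative Z-row entry is -87/22 in column t, so t enters.
Ratio test on column t — row 1: entry -7/22 ≤ 0; row 2: entry -14/11 ≤ 0; row 3: (41/22)/(19/22) = 41/19. Minimum is 41/19 at row 3 (p leaves); pivot element 19/22.
Divide row 3 by 19/22; eliminate column t from the other rows.
After both pivots, the entry at the Z-row, column RHS is 695/19.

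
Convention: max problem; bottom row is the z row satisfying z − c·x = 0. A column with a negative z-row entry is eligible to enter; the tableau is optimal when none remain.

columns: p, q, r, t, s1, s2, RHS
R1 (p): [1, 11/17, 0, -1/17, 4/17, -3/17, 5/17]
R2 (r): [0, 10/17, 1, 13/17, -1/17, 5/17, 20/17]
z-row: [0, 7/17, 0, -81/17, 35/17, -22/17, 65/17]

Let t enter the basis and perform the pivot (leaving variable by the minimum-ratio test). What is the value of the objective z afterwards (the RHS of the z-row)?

145/13

Ratio test on column t — row 1: entry -1/17 ≤ 0; row 2: (20/17)/(13/17) = 20/13. Minimum is 20/13 at row 2 (r leaves); pivot element 13/17.
Pivot on row 2; the z-row RHS becomes 65/17 − (-81/17)·(20/13) = 145/13.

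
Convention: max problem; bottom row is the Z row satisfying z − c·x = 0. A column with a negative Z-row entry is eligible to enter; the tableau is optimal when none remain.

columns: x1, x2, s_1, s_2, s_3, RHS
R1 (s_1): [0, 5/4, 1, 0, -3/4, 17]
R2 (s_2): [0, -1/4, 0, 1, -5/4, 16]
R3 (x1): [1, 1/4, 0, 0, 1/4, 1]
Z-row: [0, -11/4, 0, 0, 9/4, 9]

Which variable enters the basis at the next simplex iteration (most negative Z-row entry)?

Negative Z-row entries: x2: -11/4.
The most negative is -11/4 in column x2, so x2 enters.

x2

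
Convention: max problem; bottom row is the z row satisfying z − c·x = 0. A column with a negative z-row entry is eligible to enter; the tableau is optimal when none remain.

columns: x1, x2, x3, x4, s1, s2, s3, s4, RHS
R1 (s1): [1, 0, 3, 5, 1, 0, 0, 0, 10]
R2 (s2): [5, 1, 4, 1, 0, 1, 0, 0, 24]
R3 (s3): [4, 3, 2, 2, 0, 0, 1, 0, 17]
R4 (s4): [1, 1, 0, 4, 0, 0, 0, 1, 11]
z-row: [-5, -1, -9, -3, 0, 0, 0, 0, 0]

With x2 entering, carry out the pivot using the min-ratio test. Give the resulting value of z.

Ratio test on column x2 — row 1: entry 0 ≤ 0; row 2: 24/1 = 24; row 3: 17/3 = 17/3; row 4: 11/1 = 11. Minimum is 17/3 at row 3 (s3 leaves); pivot element 3.
Pivot on row 3; the z-row RHS becomes 0 − (-1)·(17/3) = 17/3.

17/3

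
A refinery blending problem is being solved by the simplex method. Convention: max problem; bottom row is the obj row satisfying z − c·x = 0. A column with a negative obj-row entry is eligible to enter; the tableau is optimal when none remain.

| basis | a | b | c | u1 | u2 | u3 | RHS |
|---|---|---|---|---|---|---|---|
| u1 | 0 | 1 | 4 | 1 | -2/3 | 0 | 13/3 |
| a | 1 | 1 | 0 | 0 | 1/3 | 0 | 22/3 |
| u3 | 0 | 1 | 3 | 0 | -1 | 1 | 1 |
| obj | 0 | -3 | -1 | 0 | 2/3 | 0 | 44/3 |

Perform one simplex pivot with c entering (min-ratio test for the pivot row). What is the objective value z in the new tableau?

15

Ratio test on column c — row 1: (13/3)/4 = 13/12; row 2: entry 0 ≤ 0; row 3: 1/3 = 1/3. Minimum is 1/3 at row 3 (u3 leaves); pivot element 3.
Pivot on row 3; the obj-row RHS becomes 44/3 − (-1)·(1/3) = 15.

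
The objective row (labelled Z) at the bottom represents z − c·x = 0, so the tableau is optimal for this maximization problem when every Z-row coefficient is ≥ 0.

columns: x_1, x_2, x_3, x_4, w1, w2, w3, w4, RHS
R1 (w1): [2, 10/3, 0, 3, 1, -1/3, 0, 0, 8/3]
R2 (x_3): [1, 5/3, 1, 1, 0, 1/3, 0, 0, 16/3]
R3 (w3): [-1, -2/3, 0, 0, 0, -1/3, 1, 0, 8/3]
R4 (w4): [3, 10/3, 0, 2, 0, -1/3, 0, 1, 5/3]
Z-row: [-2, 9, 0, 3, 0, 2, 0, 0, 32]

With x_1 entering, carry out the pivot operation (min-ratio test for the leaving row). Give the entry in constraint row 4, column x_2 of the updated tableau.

10/9

Ratio test on column x_1 — row 1: (8/3)/2 = 4/3; row 2: (16/3)/1 = 16/3; row 3: entry -1 ≤ 0; row 4: (5/3)/3 = 5/9. Minimum is 5/9 at row 4 (w4 leaves); pivot element 3.
Divide row 4 by 3; eliminate column x_1 from the other rows.
In the new row 4, the x_2 entry is the old entry divided by the pivot: (10/3)/3 = 10/9.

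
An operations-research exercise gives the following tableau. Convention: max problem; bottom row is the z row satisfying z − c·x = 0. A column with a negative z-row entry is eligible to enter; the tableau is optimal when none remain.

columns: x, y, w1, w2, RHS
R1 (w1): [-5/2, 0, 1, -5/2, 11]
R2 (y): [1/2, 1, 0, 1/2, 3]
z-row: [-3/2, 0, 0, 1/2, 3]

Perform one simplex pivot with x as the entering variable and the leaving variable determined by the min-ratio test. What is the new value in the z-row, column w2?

Ratio test on column x — row 1: entry -5/2 ≤ 0; row 2: 3/(1/2) = 6. Minimum is 6 at row 2 (y leaves); pivot element 1/2.
Divide row 2 by 1/2; eliminate column x from the other rows.
z-row update in column w2: 1/2 − (-3/2)·1 = 2.

2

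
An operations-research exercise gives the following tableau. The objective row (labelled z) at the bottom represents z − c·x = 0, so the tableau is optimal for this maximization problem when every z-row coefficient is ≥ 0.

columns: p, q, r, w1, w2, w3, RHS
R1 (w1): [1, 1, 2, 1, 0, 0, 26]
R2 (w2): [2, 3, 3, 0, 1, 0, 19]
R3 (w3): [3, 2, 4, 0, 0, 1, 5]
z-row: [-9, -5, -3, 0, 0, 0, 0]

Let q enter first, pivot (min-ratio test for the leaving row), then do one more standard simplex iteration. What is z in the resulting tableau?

Ratio test on column q — row 1: 26/1 = 26; row 2: 19/3 = 19/3; row 3: 5/2 = 5/2. Minimum is 5/2 at row 3 (w3 leaves); pivot element 2.
Pivot on row 3; the z-row RHS becomes 0 − (-5)·(5/2) = 25/2.
Next entering variable (most negative z-row entry -3/2): p.
Ratio test on column p — row 1: entry -1/2 ≤ 0; row 2: entry -5/2 ≤ 0; row 3: (5/2)/(3/2) = 5/3. Minimum is 5/3 at row 3 (q leaves); pivot element 3/2.
After the second pivot the z-row RHS is 25/2 − (-3/2)·(5/3) = 15.

15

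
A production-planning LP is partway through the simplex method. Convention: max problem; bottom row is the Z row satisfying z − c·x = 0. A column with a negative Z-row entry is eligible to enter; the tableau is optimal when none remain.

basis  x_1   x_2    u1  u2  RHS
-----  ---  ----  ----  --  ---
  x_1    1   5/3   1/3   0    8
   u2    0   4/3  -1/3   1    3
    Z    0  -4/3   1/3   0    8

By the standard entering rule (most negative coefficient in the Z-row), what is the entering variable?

x_2

Negative Z-row entries: x_2: -4/3.
The most negative is -4/3 in column x_2, so x_2 enters.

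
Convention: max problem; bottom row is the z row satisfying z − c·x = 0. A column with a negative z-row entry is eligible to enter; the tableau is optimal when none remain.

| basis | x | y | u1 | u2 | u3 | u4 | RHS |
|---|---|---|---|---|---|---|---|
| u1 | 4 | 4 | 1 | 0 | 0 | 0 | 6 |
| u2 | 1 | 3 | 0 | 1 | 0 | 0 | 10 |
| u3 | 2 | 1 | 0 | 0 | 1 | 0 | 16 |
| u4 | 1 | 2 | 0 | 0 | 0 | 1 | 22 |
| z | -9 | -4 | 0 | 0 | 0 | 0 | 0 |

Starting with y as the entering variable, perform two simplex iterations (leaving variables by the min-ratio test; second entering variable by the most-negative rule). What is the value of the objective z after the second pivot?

27/2

Ratio test on column y — row 1: 6/4 = 3/2; row 2: 10/3 = 10/3; row 3: 16/1 = 16; row 4: 22/2 = 11. Minimum is 3/2 at row 1 (u1 leaves); pivot element 4.
Pivot on row 1; the z-row RHS becomes 0 − (-4)·(3/2) = 6.
Next entering variable (most negative z-row entry -5): x.
Ratio test on column x — row 1: (3/2)/1 = 3/2; row 2: entry -2 ≤ 0; row 3: (29/2)/1 = 29/2; row 4: entry -1 ≤ 0. Minimum is 3/2 at row 1 (y leaves); pivot element 1.
After the second pivot the z-row RHS is 6 − (-5)·(3/2) = 27/2.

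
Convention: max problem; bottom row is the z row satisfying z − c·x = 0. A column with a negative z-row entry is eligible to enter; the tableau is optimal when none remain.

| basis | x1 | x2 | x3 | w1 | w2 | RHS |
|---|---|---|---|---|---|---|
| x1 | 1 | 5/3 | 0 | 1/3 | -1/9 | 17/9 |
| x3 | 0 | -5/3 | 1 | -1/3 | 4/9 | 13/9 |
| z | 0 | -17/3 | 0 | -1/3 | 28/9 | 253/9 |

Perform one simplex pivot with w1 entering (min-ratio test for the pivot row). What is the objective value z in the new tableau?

Ratio test on column w1 — row 1: (17/9)/(1/3) = 17/3; row 2: entry -1/3 ≤ 0. Minimum is 17/3 at row 1 (x1 leaves); pivot element 1/3.
Pivot on row 1; the z-row RHS becomes 253/9 − (-1/3)·(17/3) = 30.

30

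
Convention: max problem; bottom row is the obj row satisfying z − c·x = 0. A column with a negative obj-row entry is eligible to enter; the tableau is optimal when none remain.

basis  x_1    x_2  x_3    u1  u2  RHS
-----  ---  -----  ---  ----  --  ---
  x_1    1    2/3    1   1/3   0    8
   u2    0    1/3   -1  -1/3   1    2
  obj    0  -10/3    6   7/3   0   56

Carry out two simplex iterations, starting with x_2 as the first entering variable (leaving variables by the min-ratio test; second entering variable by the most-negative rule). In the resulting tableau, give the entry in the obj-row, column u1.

1/3

Ratio test on column x_2 — row 1: 8/(2/3) = 12; row 2: 2/(1/3) = 6. Minimum is 6 at row 2 (u2 leaves); pivot element 1/3.
Divide row 2 by 1/3; eliminate column x_2 from the other rows.
Second iteration: most negative obj-row entry is -4 in column x_3, so x_3 enters.
Ratio test on column x_3 — row 1: 4/3 = 4/3; row 2: entry -3 ≤ 0. Minimum is 4/3 at row 1 (x_1 leaves); pivot element 3.
Divide row 1 by 3; eliminate column x_3 from the other rows.
After both pivots, the entry at the obj-row, column u1 is 1/3.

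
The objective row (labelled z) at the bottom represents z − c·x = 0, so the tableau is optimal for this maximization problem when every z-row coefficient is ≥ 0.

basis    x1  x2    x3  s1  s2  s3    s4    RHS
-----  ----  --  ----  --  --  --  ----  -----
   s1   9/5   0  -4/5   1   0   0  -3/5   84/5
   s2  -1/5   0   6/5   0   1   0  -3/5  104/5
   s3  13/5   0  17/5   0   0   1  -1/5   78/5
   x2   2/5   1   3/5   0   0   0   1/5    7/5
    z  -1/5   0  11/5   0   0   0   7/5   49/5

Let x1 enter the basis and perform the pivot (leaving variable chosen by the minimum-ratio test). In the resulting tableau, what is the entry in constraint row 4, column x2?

Ratio test on column x1 — row 1: (84/5)/(9/5) = 28/3; row 2: entry -1/5 ≤ 0; row 3: (78/5)/(13/5) = 6; row 4: (7/5)/(2/5) = 7/2. Minimum is 7/2 at row 4 (x2 leaves); pivot element 2/5.
Divide row 4 by 2/5; eliminate column x1 from the other rows.
In the new row 4, the x2 entry is the old entry divided by the pivot: 1/(2/5) = 5/2.

5/2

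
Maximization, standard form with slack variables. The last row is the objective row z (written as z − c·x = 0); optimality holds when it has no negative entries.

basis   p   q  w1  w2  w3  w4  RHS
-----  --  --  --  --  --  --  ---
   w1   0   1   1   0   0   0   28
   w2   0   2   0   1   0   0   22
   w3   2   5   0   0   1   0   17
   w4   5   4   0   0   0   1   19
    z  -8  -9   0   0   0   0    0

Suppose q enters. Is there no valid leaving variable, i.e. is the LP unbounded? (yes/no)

Column q has positive entries in row(s) 1, 2, 3, 4, so the ratio test bounds it — not unbounded.

no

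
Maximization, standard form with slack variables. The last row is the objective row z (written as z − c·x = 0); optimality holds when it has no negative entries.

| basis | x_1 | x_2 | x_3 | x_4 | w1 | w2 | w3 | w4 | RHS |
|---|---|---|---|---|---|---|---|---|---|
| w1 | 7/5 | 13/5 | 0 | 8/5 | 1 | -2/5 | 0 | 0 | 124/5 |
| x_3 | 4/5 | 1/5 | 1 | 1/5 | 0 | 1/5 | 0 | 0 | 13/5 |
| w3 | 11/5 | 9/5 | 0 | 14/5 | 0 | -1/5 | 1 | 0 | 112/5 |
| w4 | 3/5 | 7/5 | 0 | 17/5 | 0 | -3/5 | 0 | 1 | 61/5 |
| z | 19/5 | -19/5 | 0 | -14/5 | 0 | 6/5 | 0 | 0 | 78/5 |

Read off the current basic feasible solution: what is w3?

w3 is basic (row 3); its value is the RHS of that row, 112/5.

112/5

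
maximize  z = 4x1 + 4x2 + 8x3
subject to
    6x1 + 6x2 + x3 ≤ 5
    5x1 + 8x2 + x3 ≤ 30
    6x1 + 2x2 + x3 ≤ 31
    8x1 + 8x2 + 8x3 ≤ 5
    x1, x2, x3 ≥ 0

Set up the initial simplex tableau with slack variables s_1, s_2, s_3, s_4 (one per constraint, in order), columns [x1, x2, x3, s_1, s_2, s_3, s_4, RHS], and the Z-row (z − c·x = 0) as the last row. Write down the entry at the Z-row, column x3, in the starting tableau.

-8

The Z-row carries the negated objective coefficients: the x3 entry is -8.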